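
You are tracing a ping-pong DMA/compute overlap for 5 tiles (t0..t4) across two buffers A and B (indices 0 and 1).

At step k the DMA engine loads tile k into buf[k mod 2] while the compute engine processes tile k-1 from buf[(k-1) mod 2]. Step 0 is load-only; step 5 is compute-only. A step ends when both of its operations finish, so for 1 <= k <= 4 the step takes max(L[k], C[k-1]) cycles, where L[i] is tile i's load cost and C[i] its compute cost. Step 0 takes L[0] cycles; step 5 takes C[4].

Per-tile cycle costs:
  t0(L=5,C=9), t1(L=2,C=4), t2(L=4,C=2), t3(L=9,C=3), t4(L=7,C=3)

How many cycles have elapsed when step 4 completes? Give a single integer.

[0] DMA t0→A (5c) ∥ CU idle ⇒ 5c, clock 5
[1] DMA t1→B (2c) ∥ CU A:t0 (9c) ⇒ 9c, clock 14
[2] DMA t2→A (4c) ∥ CU B:t1 (4c) ⇒ 4c, clock 18
[3] DMA t3→B (9c) ∥ CU A:t2 (2c) ⇒ 9c, clock 27
[4] DMA t4→A (7c) ∥ CU B:t3 (3c) ⇒ 7c, clock 34
[5] DMA idle ∥ CU A:t4 (3c) ⇒ 3c, clock 37

end_cycle[4] = 34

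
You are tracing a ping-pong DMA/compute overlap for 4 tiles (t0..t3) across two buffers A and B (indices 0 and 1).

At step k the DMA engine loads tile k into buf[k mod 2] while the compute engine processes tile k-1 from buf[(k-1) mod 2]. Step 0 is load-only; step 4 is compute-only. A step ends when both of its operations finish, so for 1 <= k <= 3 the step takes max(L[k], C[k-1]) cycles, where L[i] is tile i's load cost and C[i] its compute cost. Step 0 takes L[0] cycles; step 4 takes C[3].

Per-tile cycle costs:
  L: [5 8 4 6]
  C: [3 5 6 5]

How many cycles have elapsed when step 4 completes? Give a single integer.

  0. 5=5c; end=5; A:t0 B:-
  1. max(8,3)=8c; end=13; A:t0 B:t1
  2. max(4,5)=5c; end=18; A:t2 B:t1
  3. max(6,6)=6c; end=24; A:t2 B:t3
  4. 5=5c; end=29; A:t2 B:t3

end_cycle[4] = 29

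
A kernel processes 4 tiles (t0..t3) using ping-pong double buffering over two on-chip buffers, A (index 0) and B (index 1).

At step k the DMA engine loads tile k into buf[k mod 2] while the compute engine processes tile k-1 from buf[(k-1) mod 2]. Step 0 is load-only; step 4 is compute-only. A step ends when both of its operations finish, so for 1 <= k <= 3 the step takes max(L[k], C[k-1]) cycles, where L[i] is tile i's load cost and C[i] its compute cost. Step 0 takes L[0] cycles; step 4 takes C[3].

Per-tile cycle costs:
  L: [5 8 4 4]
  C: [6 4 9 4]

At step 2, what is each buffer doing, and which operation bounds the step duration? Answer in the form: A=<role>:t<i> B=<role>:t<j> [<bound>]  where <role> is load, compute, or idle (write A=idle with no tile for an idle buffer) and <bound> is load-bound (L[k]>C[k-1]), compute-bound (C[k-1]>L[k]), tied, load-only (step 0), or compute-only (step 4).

[0] DMA t0→A (5c) ∥ CU idle ⇒ 5c, clock 5
[1] DMA t1→B (8c) ∥ CU A:t0 (6c) ⇒ 8c, clock 13
[2] DMA t2→A (4c) ∥ CU B:t1 (4c) ⇒ 4c, clock 17
[3] DMA t3→B (4c) ∥ CU A:t2 (9c) ⇒ 9c, clock 26
[4] DMA idle ∥ CU B:t3 (4c) ⇒ 4c, clock 30

step 2: A=load:t2 B=compute:t1 [tied]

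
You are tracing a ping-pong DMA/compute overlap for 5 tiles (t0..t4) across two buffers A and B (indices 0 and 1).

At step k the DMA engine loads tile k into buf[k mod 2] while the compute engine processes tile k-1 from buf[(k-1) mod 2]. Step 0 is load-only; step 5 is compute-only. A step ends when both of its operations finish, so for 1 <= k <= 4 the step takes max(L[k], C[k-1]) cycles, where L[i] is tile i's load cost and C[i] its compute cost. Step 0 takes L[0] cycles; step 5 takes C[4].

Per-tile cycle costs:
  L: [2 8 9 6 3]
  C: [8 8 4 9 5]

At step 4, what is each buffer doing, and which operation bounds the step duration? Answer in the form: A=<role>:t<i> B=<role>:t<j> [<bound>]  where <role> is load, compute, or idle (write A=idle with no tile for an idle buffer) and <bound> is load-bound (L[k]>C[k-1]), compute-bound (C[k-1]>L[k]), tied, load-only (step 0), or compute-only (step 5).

step 4: A=load:t4 B=compute:t3 [compute-bound]

k=0 load=t0/2c comp=- wait=2 total=2
k=1 load=t1/8c comp=t0/8c wait=8 total=10
k=2 load=t2/9c comp=t1/8c wait=9 total=19
k=3 load=t3/6c comp=t2/4c wait=6 total=25
k=4 load=t4/3c comp=t3/9c wait=9 total=34
k=5 load=- comp=t4/5c wait=5 total=39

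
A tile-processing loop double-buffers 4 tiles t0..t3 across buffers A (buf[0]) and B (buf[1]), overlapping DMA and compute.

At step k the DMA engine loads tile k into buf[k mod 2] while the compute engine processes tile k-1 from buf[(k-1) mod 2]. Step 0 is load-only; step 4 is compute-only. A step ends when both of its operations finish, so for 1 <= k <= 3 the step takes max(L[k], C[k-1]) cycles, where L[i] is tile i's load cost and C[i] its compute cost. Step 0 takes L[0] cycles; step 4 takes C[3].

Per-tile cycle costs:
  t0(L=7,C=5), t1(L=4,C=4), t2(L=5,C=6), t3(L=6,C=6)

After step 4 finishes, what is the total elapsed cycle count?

end_cycle[4] = 29

k=0 load=t0/7c comp=- wait=7 total=7
k=1 load=t1/4c comp=t0/5c wait=5 total=12
k=2 load=t2/5c comp=t1/4c wait=5 total=17
k=3 load=t3/6c comp=t2/6c wait=6 total=23
k=4 load=- comp=t3/6c wait=6 total=29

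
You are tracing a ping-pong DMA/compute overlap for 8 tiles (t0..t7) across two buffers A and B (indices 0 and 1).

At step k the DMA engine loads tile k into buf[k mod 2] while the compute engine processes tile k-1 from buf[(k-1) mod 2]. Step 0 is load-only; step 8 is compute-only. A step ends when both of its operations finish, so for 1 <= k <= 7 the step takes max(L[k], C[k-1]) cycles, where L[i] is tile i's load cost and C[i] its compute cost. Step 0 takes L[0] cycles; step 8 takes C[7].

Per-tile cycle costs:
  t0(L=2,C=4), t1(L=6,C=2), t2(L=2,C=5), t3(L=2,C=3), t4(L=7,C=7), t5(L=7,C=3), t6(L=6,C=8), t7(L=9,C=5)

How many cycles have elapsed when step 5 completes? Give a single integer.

end_cycle[5] = 29

step 0: L[0]=2 → dur=2, Σ=2 | A=load:t0 B=idle [load-only]
step 1: L[1]=6 C[0]=4 → dur=6, Σ=8 | A=compute:t0 B=load:t1 [load-bound]
step 2: L[2]=2 C[1]=2 → dur=2, Σ=10 | A=load:t2 B=compute:t1 [tied]
step 3: L[3]=2 C[2]=5 → dur=5, Σ=15 | A=compute:t2 B=load:t3 [compute-bound]
step 4: L[4]=7 C[3]=3 → dur=7, Σ=22 | A=load:t4 B=compute:t3 [load-bound]
step 5: L[5]=7 C[4]=7 → dur=7, Σ=29 | A=compute:t4 B=load:t5 [tied]
step 6: L[6]=6 C[5]=3 → dur=6, Σ=35 | A=load:t6 B=compute:t5 [load-bound]
step 7: L[7]=9 C[6]=8 → dur=9, Σ=44 | A=compute:t6 B=load:t7 [load-bound]
step 8: C[7]=5 → dur=5, Σ=49 | A=idle B=compute:t7 [compute-only]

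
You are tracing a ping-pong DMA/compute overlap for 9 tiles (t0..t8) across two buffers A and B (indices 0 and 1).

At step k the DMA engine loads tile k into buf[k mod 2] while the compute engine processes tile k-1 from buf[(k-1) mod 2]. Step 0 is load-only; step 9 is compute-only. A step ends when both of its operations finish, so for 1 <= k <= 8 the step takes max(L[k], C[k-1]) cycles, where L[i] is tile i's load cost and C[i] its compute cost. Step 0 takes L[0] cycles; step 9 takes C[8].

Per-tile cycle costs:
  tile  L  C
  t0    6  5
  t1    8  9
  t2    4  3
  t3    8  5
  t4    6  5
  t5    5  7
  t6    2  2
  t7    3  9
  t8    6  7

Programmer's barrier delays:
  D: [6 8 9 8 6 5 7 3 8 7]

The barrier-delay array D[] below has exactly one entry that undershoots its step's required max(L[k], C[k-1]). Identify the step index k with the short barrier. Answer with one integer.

hazard at step 8

k=0 barrier L[0]=6→6c, D[0]=6 ok
k=1 barrier max(L[1]=8,C[0]=5)→8c, D[1]=8 ok
k=2 barrier max(L[2]=4,C[1]=9)→9c, D[2]=9 ok
k=3 barrier max(L[3]=8,C[2]=3)→8c, D[3]=8 ok
k=4 barrier max(L[4]=6,C[3]=5)→6c, D[4]=6 ok
k=5 barrier max(L[5]=5,C[4]=5)→5c, D[5]=5 ok
k=6 barrier max(L[6]=2,C[5]=7)→7c, D[6]=7 ok
k=7 barrier max(L[7]=3,C[6]=2)→3c, D[7]=3 ok
k=8 barrier max(L[8]=6,C[7]=9)→9c, D[8]=8 SHORT
k=9 barrier C[8]=7→7c, D[9]=7 ok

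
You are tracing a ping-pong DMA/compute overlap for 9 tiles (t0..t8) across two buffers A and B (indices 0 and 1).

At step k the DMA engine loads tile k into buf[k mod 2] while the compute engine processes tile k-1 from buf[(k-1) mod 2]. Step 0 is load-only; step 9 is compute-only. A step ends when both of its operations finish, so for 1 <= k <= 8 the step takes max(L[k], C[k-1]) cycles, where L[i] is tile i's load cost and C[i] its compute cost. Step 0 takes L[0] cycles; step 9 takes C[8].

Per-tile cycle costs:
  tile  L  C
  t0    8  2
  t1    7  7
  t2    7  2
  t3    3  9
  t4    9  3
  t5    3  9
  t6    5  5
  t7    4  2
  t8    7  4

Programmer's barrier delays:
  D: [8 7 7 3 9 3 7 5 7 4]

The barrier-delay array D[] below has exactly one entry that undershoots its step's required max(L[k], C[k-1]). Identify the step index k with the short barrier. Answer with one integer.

hazard at step 6

[0] required=L[0]=8=8 vs D=8 ok
[1] required=max(L[1]=7,C[0]=2)=7 vs D=7 ok
[2] required=max(L[2]=7,C[1]=7)=7 vs D=7 ok
[3] required=max(L[3]=3,C[2]=2)=3 vs D=3 ok
[4] required=max(L[4]=9,C[3]=9)=9 vs D=9 ok
[5] required=max(L[5]=3,C[4]=3)=3 vs D=3 ok
[6] required=max(L[6]=5,C[5]=9)=9 vs D=7 SHORT
[7] required=max(L[7]=4,C[6]=5)=5 vs D=5 ok
[8] required=max(L[8]=7,C[7]=2)=7 vs D=7 ok
[9] required=C[8]=4=4 vs D=4 ok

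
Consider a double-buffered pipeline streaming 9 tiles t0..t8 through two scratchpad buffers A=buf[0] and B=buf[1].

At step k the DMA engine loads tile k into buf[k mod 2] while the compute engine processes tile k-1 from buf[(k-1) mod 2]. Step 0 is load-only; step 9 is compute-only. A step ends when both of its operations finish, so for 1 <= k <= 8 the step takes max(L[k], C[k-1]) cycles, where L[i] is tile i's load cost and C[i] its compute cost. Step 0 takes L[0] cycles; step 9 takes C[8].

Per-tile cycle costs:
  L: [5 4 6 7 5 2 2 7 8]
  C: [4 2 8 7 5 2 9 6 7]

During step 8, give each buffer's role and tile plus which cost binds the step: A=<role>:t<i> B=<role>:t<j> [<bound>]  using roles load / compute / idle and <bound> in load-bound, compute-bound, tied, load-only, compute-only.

step 8: A=load:t8 B=compute:t7 [load-bound]

  0. 5=5c; end=5; A:t0 B:-
  1. max(4,4)=4c; end=9; A:t0 B:t1
  2. max(6,2)=6c; end=15; A:t2 B:t1
  3. max(7,8)=8c; end=23; A:t2 B:t3
  4. max(5,7)=7c; end=30; A:t4 B:t3
  5. max(2,5)=5c; end=35; A:t4 B:t5
  6. max(2,2)=2c; end=37; A:t6 B:t5
  7. max(7,9)=9c; end=46; A:t6 B:t7
  8. max(8,6)=8c; end=54; A:t8 B:t7
  9. 7=7c; end=61; A:t8 B:t7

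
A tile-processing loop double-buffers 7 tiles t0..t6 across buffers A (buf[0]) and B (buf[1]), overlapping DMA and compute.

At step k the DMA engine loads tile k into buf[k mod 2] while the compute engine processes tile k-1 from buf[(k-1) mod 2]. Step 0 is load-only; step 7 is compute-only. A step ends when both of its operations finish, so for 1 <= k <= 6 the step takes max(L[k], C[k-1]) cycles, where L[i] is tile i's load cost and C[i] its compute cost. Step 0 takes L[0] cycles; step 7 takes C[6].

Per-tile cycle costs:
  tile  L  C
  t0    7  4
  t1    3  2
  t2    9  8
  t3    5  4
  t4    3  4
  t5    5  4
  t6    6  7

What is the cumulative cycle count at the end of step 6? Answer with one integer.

end_cycle[6] = 43

  0. 7=7c; end=7; A:t0 B:-
  1. max(3,4)=4c; end=11; A:t0 B:t1
  2. max(9,2)=9c; end=20; A:t2 B:t1
  3. max(5,8)=8c; end=28; A:t2 B:t3
  4. max(3,4)=4c; end=32; A:t4 B:t3
  5. max(5,4)=5c; end=37; A:t4 B:t5
  6. max(6,4)=6c; end=43; A:t6 B:t5
  7. 7=7c; end=50; A:t6 B:t5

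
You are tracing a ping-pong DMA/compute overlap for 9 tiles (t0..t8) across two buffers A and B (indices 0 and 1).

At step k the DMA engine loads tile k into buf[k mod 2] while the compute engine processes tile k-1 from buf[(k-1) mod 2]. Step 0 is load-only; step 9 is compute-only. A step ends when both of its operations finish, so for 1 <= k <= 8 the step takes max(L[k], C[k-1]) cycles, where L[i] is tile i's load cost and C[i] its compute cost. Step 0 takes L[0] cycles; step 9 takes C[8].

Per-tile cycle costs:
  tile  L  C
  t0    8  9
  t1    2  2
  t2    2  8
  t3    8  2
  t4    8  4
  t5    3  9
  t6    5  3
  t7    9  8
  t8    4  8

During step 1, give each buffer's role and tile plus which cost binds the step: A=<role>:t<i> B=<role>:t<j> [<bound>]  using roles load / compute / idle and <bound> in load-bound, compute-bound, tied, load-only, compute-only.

step 1: A=compute:t0 B=load:t1 [compute-bound]

  0. 8=8c; end=8; A:t0 B:-
  1. max(2,9)=9c; end=17; A:t0 B:t1
  2. max(2,2)=2c; end=19; A:t2 B:t1
  3. max(8,8)=8c; end=27; A:t2 B:t3
  4. max(8,2)=8c; end=35; A:t4 B:t3
  5. max(3,4)=4c; end=39; A:t4 B:t5
  6. max(5,9)=9c; end=48; A:t6 B:t5
  7. max(9,3)=9c; end=57; A:t6 B:t7
  8. max(4,8)=8c; end=65; A:t8 B:t7
  9. 8=8c; end=73; A:t8 B:t7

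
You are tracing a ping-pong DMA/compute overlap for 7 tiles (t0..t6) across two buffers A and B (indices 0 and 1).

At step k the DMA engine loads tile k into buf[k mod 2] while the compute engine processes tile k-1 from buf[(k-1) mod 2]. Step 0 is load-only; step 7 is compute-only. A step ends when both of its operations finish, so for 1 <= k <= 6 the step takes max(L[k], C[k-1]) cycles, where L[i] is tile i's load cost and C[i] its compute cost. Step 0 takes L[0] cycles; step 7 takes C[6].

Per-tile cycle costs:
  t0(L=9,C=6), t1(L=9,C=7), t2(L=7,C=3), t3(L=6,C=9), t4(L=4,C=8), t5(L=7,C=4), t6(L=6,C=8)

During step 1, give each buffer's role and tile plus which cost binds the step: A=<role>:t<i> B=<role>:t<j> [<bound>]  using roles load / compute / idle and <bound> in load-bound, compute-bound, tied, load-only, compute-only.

step 1: A=compute:t0 B=load:t1 [load-bound]

[0] DMA t0→A (9c) ∥ CU idle ⇒ 9c, clock 9
[1] DMA t1→B (9c) ∥ CU A:t0 (6c) ⇒ 9c, clock 18
[2] DMA t2→A (7c) ∥ CU B:t1 (7c) ⇒ 7c, clock 25
[3] DMA t3→B (6c) ∥ CU A:t2 (3c) ⇒ 6c, clock 31
[4] DMA t4→A (4c) ∥ CU B:t3 (9c) ⇒ 9c, clock 40
[5] DMA t5→B (7c) ∥ CU A:t4 (8c) ⇒ 8c, clock 48
[6] DMA t6→A (6c) ∥ CU B:t5 (4c) ⇒ 6c, clock 54
[7] DMA idle ∥ CU A:t6 (8c) ⇒ 8c, clock 62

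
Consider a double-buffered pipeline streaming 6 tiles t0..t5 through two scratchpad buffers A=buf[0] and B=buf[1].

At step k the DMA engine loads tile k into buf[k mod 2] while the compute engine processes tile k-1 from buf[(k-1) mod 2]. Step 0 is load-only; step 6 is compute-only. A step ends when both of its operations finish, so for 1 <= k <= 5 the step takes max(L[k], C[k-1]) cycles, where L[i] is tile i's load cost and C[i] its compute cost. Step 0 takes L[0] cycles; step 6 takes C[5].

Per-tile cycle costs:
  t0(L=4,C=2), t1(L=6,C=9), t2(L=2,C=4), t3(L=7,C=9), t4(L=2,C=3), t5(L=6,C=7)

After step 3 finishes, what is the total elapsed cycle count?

step 0: L[0]=4 → dur=4, Σ=4 | A=load:t0 B=idle [load-only]
step 1: L[1]=6 C[0]=2 → dur=6, Σ=10 | A=compute:t0 B=load:t1 [load-bound]
step 2: L[2]=2 C[1]=9 → dur=9, Σ=19 | A=load:t2 B=compute:t1 [compute-bound]
step 3: L[3]=7 C[2]=4 → dur=7, Σ=26 | A=compute:t2 B=load:t3 [load-bound]
step 4: L[4]=2 C[3]=9 → dur=9, Σ=35 | A=load:t4 B=compute:t3 [compute-bound]
step 5: L[5]=6 C[4]=3 → dur=6, Σ=41 | A=compute:t4 B=load:t5 [load-bound]
step 6: C[5]=7 → dur=7, Σ=48 | A=idle B=compute:t5 [compute-only]

end_cycle[3] = 26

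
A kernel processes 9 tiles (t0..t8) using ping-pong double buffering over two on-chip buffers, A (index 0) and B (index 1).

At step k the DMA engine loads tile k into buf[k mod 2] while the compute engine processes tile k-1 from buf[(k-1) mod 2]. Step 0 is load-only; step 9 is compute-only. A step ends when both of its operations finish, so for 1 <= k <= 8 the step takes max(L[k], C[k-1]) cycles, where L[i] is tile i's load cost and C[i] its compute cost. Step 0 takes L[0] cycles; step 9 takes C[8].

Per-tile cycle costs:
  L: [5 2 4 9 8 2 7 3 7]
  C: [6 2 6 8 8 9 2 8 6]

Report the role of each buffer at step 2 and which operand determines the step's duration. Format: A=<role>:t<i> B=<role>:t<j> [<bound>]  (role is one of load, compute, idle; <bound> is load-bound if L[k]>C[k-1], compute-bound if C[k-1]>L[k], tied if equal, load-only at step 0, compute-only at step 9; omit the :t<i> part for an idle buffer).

step 2: A=load:t2 B=compute:t1 [load-bound]

[0] DMA t0→A (5c) ∥ CU idle ⇒ 5c, clock 5
[1] DMA t1→B (2c) ∥ CU A:t0 (6c) ⇒ 6c, clock 11
[2] DMA t2→A (4c) ∥ CU B:t1 (2c) ⇒ 4c, clock 15
[3] DMA t3→B (9c) ∥ CU A:t2 (6c) ⇒ 9c, clock 24
[4] DMA t4→A (8c) ∥ CU B:t3 (8c) ⇒ 8c, clock 32
[5] DMA t5→B (2c) ∥ CU A:t4 (8c) ⇒ 8c, clock 40
[6] DMA t6→A (7c) ∥ CU B:t5 (9c) ⇒ 9c, clock 49
[7] DMA t7→B (3c) ∥ CU A:t6 (2c) ⇒ 3c, clock 52
[8] DMA t8→A (7c) ∥ CU B:t7 (8c) ⇒ 8c, clock 60
[9] DMA idle ∥ CU A:t8 (6c) ⇒ 6c, clock 66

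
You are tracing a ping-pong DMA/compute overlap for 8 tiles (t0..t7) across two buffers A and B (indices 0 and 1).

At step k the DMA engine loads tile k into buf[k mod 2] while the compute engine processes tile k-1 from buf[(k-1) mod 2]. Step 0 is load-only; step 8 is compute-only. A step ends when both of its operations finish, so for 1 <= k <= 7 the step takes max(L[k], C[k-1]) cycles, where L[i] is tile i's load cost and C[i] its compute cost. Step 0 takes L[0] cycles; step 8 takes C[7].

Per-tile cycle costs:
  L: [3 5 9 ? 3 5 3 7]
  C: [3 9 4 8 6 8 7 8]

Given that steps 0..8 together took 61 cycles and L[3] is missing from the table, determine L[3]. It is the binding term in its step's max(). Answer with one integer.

L[3] = 7

step 0 = dur = L[0]=3 = 3
step 1 = dur = max(L[1]=5, C[0]=3) = 5
step 2 = dur = max(L[2]=9, C[1]=9) = 9
step 3 = dur = max(L[3]=?, C[2]=4) = L[3]  (unknown; binding)
step 4 = dur = max(L[4]=3, C[3]=8) = 8
step 5 = dur = max(L[5]=5, C[4]=6) = 6
step 6 = dur = max(L[6]=3, C[5]=8) = 8
step 7 = dur = max(L[7]=7, C[6]=7) = 7
step 8 = dur = C[7]=8 = 8
sum of known step durations = 54
dur[3] = total - known = 61 - 54 = 7
L[3] is the binding max in step 3, so L[3] = dur[3] = 7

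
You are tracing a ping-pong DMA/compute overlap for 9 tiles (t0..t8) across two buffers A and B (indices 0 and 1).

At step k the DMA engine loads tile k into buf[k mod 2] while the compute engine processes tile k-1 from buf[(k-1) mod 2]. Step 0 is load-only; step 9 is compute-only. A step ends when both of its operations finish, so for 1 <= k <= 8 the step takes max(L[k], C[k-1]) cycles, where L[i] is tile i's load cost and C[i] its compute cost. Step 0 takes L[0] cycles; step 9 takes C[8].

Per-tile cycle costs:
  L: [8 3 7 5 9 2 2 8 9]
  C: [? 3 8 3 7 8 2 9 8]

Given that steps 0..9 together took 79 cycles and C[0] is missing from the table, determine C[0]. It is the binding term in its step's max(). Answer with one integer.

C[0] = 7

step 0 → dur = L[0]=8 = 8
step 1 → dur = max(L[1]=3, C[0]=?) = C[0]  (unknown; binding)
step 2 → dur = max(L[2]=7, C[1]=3) = 7
step 3 → dur = max(L[3]=5, C[2]=8) = 8
step 4 → dur = max(L[4]=9, C[3]=3) = 9
step 5 → dur = max(L[5]=2, C[4]=7) = 7
step 6 → dur = max(L[6]=2, C[5]=8) = 8
step 7 → dur = max(L[7]=8, C[6]=2) = 8
step 8 → dur = max(L[8]=9, C[7]=9) = 9
step 9 → dur = C[8]=8 = 8
sum of known step durations = 72
dur[1] = total - known = 79 - 72 = 7
C[0] is the binding max in step 1, so C[0] = dur[1] = 7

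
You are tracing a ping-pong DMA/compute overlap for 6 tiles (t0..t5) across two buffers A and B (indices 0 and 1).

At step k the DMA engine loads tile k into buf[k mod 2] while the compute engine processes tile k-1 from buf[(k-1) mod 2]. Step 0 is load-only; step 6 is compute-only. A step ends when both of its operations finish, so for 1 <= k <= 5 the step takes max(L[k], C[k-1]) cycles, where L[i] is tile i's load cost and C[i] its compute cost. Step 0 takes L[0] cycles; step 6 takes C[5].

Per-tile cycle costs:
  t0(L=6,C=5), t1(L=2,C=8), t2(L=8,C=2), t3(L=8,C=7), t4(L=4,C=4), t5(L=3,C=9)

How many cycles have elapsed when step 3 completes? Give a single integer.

k=0 load=t0/6c comp=- wait=6 total=6
k=1 load=t1/2c comp=t0/5c wait=5 total=11
k=2 load=t2/8c comp=t1/8c wait=8 total=19
k=3 load=t3/8c comp=t2/2c wait=8 total=27
k=4 load=t4/4c comp=t3/7c wait=7 total=34
k=5 load=t5/3c comp=t4/4c wait=4 total=38
k=6 load=- comp=t5/9c wait=9 total=47

end_cycle[3] = 27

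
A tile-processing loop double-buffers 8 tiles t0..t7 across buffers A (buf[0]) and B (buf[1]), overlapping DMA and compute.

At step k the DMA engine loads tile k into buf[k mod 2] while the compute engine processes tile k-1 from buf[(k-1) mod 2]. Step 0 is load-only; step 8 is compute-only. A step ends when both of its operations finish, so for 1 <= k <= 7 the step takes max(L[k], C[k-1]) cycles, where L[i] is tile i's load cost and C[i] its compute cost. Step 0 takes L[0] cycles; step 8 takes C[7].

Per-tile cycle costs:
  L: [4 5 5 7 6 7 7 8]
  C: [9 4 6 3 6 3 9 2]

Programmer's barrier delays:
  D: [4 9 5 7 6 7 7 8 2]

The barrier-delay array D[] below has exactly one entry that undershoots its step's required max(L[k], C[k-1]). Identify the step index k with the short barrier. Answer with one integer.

k=0 barrier L[0]=4→4c, D[0]=4 ok
k=1 barrier max(L[1]=5,C[0]=9)→9c, D[1]=9 ok
k=2 barrier max(L[2]=5,C[1]=4)→5c, D[2]=5 ok
k=3 barrier max(L[3]=7,C[2]=6)→7c, D[3]=7 ok
k=4 barrier max(L[4]=6,C[3]=3)→6c, D[4]=6 ok
k=5 barrier max(L[5]=7,C[4]=6)→7c, D[5]=7 ok
k=6 barrier max(L[6]=7,C[5]=3)→7c, D[6]=7 ok
k=7 barrier max(L[7]=8,C[6]=9)→9c, D[7]=8 SHORT
k=8 barrier C[7]=2→2c, D[8]=2 ok

hazard at step 7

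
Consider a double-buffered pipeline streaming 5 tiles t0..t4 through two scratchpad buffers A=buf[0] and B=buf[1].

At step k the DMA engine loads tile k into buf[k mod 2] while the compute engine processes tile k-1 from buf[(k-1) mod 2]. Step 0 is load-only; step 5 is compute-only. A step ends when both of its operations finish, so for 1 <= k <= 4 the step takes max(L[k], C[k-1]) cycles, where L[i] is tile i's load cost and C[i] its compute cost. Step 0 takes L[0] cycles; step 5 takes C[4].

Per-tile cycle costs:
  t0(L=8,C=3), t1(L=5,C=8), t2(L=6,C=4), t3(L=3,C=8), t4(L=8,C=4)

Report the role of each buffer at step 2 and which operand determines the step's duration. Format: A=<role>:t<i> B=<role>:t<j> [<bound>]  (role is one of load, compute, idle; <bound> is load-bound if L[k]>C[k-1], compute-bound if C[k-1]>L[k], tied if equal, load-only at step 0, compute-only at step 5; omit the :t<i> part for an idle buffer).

step 2: A=load:t2 B=compute:t1 [compute-bound]

k=0 load=t0/8c comp=- wait=8 total=8
k=1 load=t1/5c comp=t0/3c wait=5 total=13
k=2 load=t2/6c comp=t1/8c wait=8 total=21
k=3 load=t3/3c comp=t2/4c wait=4 total=25
k=4 load=t4/8c comp=t3/8c wait=8 total=33
k=5 load=- comp=t4/4c wait=4 total=37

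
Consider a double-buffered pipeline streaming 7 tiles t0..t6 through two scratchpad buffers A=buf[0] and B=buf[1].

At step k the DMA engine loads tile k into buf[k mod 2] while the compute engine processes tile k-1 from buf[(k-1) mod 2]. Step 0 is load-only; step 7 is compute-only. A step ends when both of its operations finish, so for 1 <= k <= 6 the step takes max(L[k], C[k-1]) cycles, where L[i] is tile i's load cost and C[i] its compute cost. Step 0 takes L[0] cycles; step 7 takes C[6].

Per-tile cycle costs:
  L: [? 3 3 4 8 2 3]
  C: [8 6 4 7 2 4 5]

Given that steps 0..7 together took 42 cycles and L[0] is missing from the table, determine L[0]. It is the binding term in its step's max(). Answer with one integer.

L[0] = 5

step 0: dur = L[0]=? = L[0]  (unknown; binding)
step 1: dur = max(L[1]=3, C[0]=8) = 8
step 2: dur = max(L[2]=3, C[1]=6) = 6
step 3: dur = max(L[3]=4, C[2]=4) = 4
step 4: dur = max(L[4]=8, C[3]=7) = 8
step 5: dur = max(L[5]=2, C[4]=2) = 2
step 6: dur = max(L[6]=3, C[5]=4) = 4
step 7: dur = C[6]=5 = 5
sum of known step durations = 37
dur[0] = total - known = 42 - 37 = 5
L[0] is the binding max in step 0, so L[0] = dur[0] = 5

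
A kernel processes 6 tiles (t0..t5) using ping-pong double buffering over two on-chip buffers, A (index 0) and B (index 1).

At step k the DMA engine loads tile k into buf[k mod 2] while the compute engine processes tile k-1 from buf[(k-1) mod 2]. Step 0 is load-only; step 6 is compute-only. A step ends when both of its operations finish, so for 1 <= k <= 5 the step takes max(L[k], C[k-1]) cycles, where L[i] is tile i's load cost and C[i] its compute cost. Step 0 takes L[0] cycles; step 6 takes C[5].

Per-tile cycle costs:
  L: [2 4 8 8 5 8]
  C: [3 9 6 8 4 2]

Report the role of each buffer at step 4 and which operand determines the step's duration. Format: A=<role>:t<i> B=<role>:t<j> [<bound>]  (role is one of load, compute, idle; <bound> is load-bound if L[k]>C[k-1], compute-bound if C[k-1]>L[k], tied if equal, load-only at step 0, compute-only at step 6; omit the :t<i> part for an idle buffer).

step 4: A=load:t4 B=compute:t3 [compute-bound]

  0. 2=2c; end=2; A:t0 B:-
  1. max(4,3)=4c; end=6; A:t0 B:t1
  2. max(8,9)=9c; end=15; A:t2 B:t1
  3. max(8,6)=8c; end=23; A:t2 B:t3
  4. max(5,8)=8c; end=31; A:t4 B:t3
  5. max(8,4)=8c; end=39; A:t4 B:t5
  6. 2=2c; end=41; A:t4 B:t5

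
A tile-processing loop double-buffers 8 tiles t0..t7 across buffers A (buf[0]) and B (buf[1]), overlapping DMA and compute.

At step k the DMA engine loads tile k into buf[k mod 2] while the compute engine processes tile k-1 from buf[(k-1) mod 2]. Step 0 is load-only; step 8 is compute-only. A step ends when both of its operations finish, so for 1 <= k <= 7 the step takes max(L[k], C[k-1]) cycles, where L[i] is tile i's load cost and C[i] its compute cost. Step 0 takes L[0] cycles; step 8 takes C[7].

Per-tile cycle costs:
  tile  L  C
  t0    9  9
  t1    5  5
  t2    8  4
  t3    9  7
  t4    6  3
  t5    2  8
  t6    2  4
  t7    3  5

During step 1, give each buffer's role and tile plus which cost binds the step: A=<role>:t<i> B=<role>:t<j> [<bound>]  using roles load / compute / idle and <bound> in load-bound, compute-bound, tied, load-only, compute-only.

step 1: A=compute:t0 B=load:t1 [compute-bound]

step 0: L[0]=9 → dur=9, Σ=9 | A=load:t0 B=idle [load-only]
step 1: L[1]=5 C[0]=9 → dur=9, Σ=18 | A=compute:t0 B=load:t1 [compute-bound]
step 2: L[2]=8 C[1]=5 → dur=8, Σ=26 | A=load:t2 B=compute:t1 [load-bound]
step 3: L[3]=9 C[2]=4 → dur=9, Σ=35 | A=compute:t2 B=load:t3 [load-bound]
step 4: L[4]=6 C[3]=7 → dur=7, Σ=42 | A=load:t4 B=compute:t3 [compute-bound]
step 5: L[5]=2 C[4]=3 → dur=3, Σ=45 | A=compute:t4 B=load:t5 [compute-bound]
step 6: L[6]=2 C[5]=8 → dur=8, Σ=53 | A=load:t6 B=compute:t5 [compute-bound]
step 7: L[7]=3 C[6]=4 → dur=4, Σ=57 | A=compute:t6 B=load:t7 [compute-bound]
step 8: C[7]=5 → dur=5, Σ=62 | A=idle B=compute:t7 [compute-only]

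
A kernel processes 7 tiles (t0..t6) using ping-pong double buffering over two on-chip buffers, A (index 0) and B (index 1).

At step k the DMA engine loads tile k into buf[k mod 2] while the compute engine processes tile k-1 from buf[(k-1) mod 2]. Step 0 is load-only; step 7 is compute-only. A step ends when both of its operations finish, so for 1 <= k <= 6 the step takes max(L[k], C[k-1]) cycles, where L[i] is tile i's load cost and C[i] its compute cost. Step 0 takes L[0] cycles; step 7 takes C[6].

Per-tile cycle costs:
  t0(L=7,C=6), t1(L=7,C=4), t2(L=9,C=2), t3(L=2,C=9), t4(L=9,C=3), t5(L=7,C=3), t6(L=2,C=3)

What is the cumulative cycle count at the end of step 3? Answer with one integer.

[0] DMA t0→A (7c) ∥ CU idle ⇒ 7c, clock 7
[1] DMA t1→B (7c) ∥ CU A:t0 (6c) ⇒ 7c, clock 14
[2] DMA t2→A (9c) ∥ CU B:t1 (4c) ⇒ 9c, clock 23
[3] DMA t3→B (2c) ∥ CU A:t2 (2c) ⇒ 2c, clock 25
[4] DMA t4→A (9c) ∥ CU B:t3 (9c) ⇒ 9c, clock 34
[5] DMA t5→B (7c) ∥ CU A:t4 (3c) ⇒ 7c, clock 41
[6] DMA t6→A (2c) ∥ CU B:t5 (3c) ⇒ 3c, clock 44
[7] DMA idle ∥ CU A:t6 (3c) ⇒ 3c, clock 47

end_cycle[3] = 25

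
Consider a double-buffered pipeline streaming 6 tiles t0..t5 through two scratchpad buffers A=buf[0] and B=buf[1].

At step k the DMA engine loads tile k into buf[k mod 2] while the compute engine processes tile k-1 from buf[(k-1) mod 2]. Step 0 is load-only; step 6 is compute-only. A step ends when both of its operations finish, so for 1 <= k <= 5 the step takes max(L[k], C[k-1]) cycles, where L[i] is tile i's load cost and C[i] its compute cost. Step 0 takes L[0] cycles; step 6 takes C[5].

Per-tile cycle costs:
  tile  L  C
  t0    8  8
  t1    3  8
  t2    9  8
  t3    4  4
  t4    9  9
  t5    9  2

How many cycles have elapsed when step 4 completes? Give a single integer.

end_cycle[4] = 42

k=0 load=t0/8c comp=- wait=8 total=8
k=1 load=t1/3c comp=t0/8c wait=8 total=16
k=2 load=t2/9c comp=t1/8c wait=9 total=25
k=3 load=t3/4c comp=t2/8c wait=8 total=33
k=4 load=t4/9c comp=t3/4c wait=9 total=42
k=5 load=t5/9c comp=t4/9c wait=9 total=51
k=6 load=- comp=t5/2c wait=2 total=53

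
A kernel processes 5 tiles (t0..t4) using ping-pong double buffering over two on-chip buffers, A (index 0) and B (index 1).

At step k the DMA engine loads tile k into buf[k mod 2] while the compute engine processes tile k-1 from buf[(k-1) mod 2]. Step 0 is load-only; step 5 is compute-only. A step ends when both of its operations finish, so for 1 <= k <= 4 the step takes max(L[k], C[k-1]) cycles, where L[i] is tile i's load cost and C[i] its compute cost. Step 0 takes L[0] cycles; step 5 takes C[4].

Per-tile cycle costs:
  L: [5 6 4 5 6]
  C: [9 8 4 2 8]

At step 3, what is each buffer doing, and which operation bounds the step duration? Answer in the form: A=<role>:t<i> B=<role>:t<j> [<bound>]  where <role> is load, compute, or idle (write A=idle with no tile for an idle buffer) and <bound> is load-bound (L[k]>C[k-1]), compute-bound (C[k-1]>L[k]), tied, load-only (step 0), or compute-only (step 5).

step 3: A=compute:t2 B=load:t3 [load-bound]

  0. 5=5c; end=5; A:t0 B:-
  1. max(6,9)=9c; end=14; A:t0 B:t1
  2. max(4,8)=8c; end=22; A:t2 B:t1
  3. max(5,4)=5c; end=27; A:t2 B:t3
  4. max(6,2)=6c; end=33; A:t4 B:t3
  5. 8=8c; end=41; A:t4 B:t3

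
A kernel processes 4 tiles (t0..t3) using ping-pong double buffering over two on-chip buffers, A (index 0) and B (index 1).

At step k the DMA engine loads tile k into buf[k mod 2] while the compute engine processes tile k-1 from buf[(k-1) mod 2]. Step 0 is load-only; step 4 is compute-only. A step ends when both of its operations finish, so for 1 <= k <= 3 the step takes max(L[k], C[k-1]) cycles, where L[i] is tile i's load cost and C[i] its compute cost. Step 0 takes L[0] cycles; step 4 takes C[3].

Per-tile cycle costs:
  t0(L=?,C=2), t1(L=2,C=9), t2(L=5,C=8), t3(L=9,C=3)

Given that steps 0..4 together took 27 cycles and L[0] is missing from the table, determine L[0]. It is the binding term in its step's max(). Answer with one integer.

L[0] = 4

step 0: dur = L[0]=? = L[0]  (unknown; binding)
step 1: dur = max(L[1]=2, C[0]=2) = 2
step 2: dur = max(L[2]=5, C[1]=9) = 9
step 3: dur = max(L[3]=9, C[2]=8) = 9
step 4: dur = C[3]=3 = 3
sum of known step durations = 23
dur[0] = total - known = 27 - 23 = 4
L[0] is the binding max in step 0, so L[0] = dur[0] = 4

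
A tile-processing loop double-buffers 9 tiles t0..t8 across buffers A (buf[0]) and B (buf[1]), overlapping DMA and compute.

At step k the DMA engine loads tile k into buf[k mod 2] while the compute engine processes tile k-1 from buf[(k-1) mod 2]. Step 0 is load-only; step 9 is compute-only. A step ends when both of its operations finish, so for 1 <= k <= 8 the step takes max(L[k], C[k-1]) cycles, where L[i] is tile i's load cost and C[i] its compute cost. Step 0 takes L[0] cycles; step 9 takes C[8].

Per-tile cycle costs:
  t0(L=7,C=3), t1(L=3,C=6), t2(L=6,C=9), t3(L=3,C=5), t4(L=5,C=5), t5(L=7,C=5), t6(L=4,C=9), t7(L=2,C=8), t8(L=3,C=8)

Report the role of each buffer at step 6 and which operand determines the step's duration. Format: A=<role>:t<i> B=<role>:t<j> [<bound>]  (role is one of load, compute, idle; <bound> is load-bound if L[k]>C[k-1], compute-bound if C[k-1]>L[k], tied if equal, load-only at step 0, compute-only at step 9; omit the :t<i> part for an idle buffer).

step 6: A=load:t6 B=compute:t5 [compute-bound]

  0. 7=7c; end=7; A:t0 B:-
  1. max(3,3)=3c; end=10; A:t0 B:t1
  2. max(6,6)=6c; end=16; A:t2 B:t1
  3. max(3,9)=9c; end=25; A:t2 B:t3
  4. max(5,5)=5c; end=30; A:t4 B:t3
  5. max(7,5)=7c; end=37; A:t4 B:t5
  6. max(4,5)=5c; end=42; A:t6 B:t5
  7. max(2,9)=9c; end=51; A:t6 B:t7
  8. max(3,8)=8c; end=59; A:t8 B:t7
  9. 8=8c; end=67; A:t8 B:t7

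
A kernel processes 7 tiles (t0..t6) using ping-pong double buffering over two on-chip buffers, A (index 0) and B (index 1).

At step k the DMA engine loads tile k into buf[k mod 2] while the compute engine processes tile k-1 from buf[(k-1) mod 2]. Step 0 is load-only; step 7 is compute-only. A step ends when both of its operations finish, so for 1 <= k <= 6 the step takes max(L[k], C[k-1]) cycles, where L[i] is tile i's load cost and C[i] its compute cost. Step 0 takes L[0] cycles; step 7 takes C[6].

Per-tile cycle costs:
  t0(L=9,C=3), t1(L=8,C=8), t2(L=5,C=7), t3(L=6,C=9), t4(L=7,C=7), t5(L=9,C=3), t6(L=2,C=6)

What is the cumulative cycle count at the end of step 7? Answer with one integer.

  0. 9=9c; end=9; A:t0 B:-
  1. max(8,3)=8c; end=17; A:t0 B:t1
  2. max(5,8)=8c; end=25; A:t2 B:t1
  3. max(6,7)=7c; end=32; A:t2 B:t3
  4. max(7,9)=9c; end=41; A:t4 B:t3
  5. max(9,7)=9c; end=50; A:t4 B:t5
  6. max(2,3)=3c; end=53; A:t6 B:t5
  7. 6=6c; end=59; A:t6 B:t5

end_cycle[7] = 59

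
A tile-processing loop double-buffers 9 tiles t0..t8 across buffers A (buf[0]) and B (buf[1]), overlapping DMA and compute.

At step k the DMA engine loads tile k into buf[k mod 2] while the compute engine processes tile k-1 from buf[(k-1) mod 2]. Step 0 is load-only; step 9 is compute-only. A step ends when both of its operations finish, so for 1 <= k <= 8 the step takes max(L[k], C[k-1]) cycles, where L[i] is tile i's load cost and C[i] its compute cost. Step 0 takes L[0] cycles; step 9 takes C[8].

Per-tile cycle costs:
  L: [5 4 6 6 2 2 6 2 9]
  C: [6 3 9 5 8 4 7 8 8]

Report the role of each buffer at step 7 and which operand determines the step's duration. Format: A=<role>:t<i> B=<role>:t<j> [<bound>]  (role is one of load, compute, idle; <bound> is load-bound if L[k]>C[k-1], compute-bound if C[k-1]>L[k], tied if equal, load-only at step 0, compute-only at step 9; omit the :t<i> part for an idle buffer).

k=0 load=t0/5c comp=- wait=5 total=5
k=1 load=t1/4c comp=t0/6c wait=6 total=11
k=2 load=t2/6c comp=t1/3c wait=6 total=17
k=3 load=t3/6c comp=t2/9c wait=9 total=26
k=4 load=t4/2c comp=t3/5c wait=5 total=31
k=5 load=t5/2c comp=t4/8c wait=8 total=39
k=6 load=t6/6c comp=t5/4c wait=6 total=45
k=7 load=t7/2c comp=t6/7c wait=7 total=52
k=8 load=t8/9c comp=t7/8c wait=9 total=61
k=9 load=- comp=t8/8c wait=8 total=69

step 7: A=compute:t6 B=load:t7 [compute-bound]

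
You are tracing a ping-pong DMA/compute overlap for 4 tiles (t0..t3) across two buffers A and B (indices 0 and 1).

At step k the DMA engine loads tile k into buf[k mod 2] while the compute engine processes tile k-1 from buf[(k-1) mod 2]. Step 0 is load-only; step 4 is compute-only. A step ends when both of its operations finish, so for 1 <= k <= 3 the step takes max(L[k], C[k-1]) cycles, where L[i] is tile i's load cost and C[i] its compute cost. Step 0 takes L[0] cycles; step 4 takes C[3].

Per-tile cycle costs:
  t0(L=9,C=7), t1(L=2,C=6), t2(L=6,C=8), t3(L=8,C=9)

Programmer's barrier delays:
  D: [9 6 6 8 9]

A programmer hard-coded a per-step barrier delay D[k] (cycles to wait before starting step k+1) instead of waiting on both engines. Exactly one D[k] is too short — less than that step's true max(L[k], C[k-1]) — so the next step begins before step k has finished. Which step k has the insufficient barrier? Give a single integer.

hazard at step 1

step 0: need L[0]=9 = 9; D[0]=9 ok
step 1: need max(L[1]=2,C[0]=7) = 7; D[1]=6 SHORT
step 2: need max(L[2]=6,C[1]=6) = 6; D[2]=6 ok
step 3: need max(L[3]=8,C[2]=8) = 8; D[3]=8 ok
step 4: need C[3]=9 = 9; D[4]=9 ok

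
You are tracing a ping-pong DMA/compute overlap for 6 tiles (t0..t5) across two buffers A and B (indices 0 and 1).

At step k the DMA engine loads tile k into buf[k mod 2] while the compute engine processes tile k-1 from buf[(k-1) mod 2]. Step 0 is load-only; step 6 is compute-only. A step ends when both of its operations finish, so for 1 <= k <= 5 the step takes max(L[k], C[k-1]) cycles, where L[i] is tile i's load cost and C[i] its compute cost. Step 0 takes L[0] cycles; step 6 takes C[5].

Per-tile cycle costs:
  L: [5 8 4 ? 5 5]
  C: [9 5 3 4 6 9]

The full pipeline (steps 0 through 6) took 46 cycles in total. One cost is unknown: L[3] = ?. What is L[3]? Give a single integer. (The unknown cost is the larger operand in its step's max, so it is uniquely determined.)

step 0 = dur = L[0]=5 = 5
step 1 = dur = max(L[1]=8, C[0]=9) = 9
step 2 = dur = max(L[2]=4, C[1]=5) = 5
step 3 = dur = max(L[3]=?, C[2]=3) = L[3]  (unknown; binding)
step 4 = dur = max(L[4]=5, C[3]=4) = 5
step 5 = dur = max(L[5]=5, C[4]=6) = 6
step 6 = dur = C[5]=9 = 9
sum of known step durations = 39
dur[3] = total - known = 46 - 39 = 7
L[3] is the binding max in step 3, so L[3] = dur[3] = 7

L[3] = 7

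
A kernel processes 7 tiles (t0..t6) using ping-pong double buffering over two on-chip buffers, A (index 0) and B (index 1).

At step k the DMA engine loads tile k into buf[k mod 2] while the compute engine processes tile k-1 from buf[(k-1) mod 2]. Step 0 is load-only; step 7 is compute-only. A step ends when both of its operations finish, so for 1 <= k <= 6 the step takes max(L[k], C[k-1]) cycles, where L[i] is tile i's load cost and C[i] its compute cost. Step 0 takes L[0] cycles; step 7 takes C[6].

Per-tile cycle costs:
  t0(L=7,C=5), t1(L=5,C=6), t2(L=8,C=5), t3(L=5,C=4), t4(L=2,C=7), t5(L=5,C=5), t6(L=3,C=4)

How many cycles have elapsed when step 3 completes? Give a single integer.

k=0 load=t0/7c comp=- wait=7 total=7
k=1 load=t1/5c comp=t0/5c wait=5 total=12
k=2 load=t2/8c comp=t1/6c wait=8 total=20
k=3 load=t3/5c comp=t2/5c wait=5 total=25
k=4 load=t4/2c comp=t3/4c wait=4 total=29
k=5 load=t5/5c comp=t4/7c wait=7 total=36
k=6 load=t6/3c comp=t5/5c wait=5 total=41
k=7 load=- comp=t6/4c wait=4 total=45

end_cycle[3] = 25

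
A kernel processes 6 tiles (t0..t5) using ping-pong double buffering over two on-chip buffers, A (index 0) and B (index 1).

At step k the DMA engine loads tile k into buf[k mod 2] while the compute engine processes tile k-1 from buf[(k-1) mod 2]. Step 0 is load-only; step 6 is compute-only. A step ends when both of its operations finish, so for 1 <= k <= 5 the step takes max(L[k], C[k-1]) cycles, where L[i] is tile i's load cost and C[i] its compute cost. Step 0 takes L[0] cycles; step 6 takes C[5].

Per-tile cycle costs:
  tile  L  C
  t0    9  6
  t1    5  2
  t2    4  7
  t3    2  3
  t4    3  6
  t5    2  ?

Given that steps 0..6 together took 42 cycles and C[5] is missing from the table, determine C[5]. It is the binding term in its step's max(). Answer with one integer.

step 0: dur = L[0]=9 = 9
step 1: dur = max(L[1]=5, C[0]=6) = 6
step 2: dur = max(L[2]=4, C[1]=2) = 4
step 3: dur = max(L[3]=2, C[2]=7) = 7
step 4: dur = max(L[4]=3, C[3]=3) = 3
step 5: dur = max(L[5]=2, C[4]=6) = 6
step 6: dur = C[5]=? = C[5]  (unknown; binding)
sum of known step durations = 35
dur[6] = total - known = 42 - 35 = 7
C[5] is the binding max in step 6, so C[5] = dur[6] = 7

C[5] = 7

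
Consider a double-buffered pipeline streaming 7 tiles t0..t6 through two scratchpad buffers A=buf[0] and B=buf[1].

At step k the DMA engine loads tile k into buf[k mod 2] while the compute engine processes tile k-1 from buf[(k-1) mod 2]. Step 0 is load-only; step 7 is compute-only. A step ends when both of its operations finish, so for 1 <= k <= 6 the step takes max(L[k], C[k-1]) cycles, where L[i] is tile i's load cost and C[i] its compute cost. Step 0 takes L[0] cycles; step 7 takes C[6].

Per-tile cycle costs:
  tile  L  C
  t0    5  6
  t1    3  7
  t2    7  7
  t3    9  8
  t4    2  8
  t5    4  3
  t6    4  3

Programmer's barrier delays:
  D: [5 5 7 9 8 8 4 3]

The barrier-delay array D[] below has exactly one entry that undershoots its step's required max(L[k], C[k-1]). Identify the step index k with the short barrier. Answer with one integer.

step 0: need L[0]=5 = 5; D[0]=5 ok
step 1: need max(L[1]=3,C[0]=6) = 6; D[1]=5 SHORT
step 2: need max(L[2]=7,C[1]=7) = 7; D[2]=7 ok
step 3: need max(L[3]=9,C[2]=7) = 9; D[3]=9 ok
step 4: need max(L[4]=2,C[3]=8) = 8; D[4]=8 ok
step 5: need max(L[5]=4,C[4]=8) = 8; D[5]=8 ok
step 6: need max(L[6]=4,C[5]=3) = 4; D[6]=4 ok
step 7: need C[6]=3 = 3; D[7]=3 ok

hazard at step 1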